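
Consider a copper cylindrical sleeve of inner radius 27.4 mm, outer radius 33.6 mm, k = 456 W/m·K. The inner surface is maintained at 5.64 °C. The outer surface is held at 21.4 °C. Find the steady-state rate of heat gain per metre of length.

Q' = 2.21×10^5 W/m

Q' = 2πk·ΔT/ln(r₂/r₁) = 2π × 456 × 15.76 / ln(0.0336/0.0274) = 2.21×10^5 W/m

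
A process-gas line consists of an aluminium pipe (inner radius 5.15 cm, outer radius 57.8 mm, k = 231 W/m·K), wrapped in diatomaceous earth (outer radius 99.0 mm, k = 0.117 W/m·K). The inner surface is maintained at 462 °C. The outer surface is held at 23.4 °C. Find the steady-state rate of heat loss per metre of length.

Series thermal resistances, inner to outer:
  R'_aluminium = ln(0.0578/0.0515)/(2πk) = 0.1154/(2π·231) = 7.951×10^-5 m·K/W
  R'_diatomaceous earth = ln(0.0990/0.0578)/(2πk) = 0.5381/(2π·0.117) = 0.7320 m·K/W
ΣR = 7.951×10^-5 + 0.7320 = 0.7321 m·K/W
Q' = ΔT/ΣR = (462 °C − 23.4 °C)/0.7321 = 599 W/m

Q' = 599 W/m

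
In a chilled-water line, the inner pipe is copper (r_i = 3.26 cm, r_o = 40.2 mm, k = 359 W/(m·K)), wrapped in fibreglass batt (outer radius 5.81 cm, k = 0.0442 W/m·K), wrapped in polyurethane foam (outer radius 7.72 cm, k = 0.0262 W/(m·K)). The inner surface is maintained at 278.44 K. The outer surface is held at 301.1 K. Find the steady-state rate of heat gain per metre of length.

Treat each layer as a resistance in series:
  R'_copper = ln(0.0402/0.0326)/(2πk) = 0.2096/(2π·359) = 9.290×10^-5 m·K/W
  R'_fibreglass batt = ln(0.0581/0.0402)/(2πk) = 0.3683/(2π·0.0442) = 1.326 m·K/W
  R'_polyurethane foam = ln(0.0772/0.0581)/(2πk) = 0.2842/(2π·0.0262) = 1.727 m·K/W
ΣR = 9.290×10^-5 + 1.326 + 1.727 = 3.053 m·K/W
Q' = ΔT/ΣR = (278.44 K − 301.1 K)/3.053 = -7.42 W/m
(Negative Q' ⇒ heat flows inward; heat gain = 7.42 W/m.)

Q' = 7.42 W/m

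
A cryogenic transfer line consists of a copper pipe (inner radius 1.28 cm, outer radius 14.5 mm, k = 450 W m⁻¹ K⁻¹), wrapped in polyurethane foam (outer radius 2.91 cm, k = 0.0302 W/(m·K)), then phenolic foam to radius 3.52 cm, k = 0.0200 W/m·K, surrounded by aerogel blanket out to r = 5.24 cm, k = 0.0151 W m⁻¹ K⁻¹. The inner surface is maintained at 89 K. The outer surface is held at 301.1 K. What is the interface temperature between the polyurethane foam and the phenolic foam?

T = 172 K

Treat each layer as a resistance in series:
  R'_copper = ln(0.0145/0.0128)/(2πk) = 0.1247/(2π·450) = 4.410×10^-5 m·K/W
  R'_polyurethane foam = ln(0.0291/0.0145)/(2πk) = 0.6966/(2π·0.0302) = 3.671 m·K/W
  R'_phenolic foam = ln(0.0352/0.0291)/(2πk) = 0.1903/(2π·0.0200) = 1.514 m·K/W
  R'_aerogel blanket = ln(0.0524/0.0352)/(2πk) = 0.3979/(2π·0.0151) = 4.193 m·K/W
ΣR = 4.410×10^-5 + 3.671 + 1.514 + 4.193 = 9.378 m·K/W
Q' = ΔT/ΣR = (89 K − 301.1 K)/9.378 = -22.62 W/m
From the inner boundary to the polyurethane foam/phenolic foam interface, ΣR_partial = 3.671 m·K/W.
T_interface = T_in − Q'·ΣR_partial = 89 K − (-22.62)(3.671) = 172 K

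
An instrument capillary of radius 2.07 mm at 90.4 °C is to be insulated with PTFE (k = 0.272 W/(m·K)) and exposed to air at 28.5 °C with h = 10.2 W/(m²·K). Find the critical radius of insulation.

r_cr = 2.67 cm

For a cylinder, r_cr = k_ins/h = 0.272/10.2 = 0.0267 m = 2.67 cm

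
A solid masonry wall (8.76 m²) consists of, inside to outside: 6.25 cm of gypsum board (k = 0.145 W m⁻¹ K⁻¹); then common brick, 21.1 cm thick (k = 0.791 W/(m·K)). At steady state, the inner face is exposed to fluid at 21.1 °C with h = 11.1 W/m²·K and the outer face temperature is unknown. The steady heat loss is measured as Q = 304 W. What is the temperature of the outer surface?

Sum the resistances:
  R_conv,in = 1/(hA) = 1/(11.1·8.76) = 0.01028 K/W
  R_gypsum board = L/(kA) = 0.0625/(0.145·8.76) = 0.04920 K/W
  R_common brick = L/(kA) = 0.211/(0.791·8.76) = 0.03045 K/W
ΣR = 0.08994 K/W
ΔT = Q·ΣR = 304 × 0.08994 = 27.34 K
Heat flows outward, so T_out = T_in − ΔT = 21.1 − 27.34 = -6.24 °C

T_out = -6.24 °C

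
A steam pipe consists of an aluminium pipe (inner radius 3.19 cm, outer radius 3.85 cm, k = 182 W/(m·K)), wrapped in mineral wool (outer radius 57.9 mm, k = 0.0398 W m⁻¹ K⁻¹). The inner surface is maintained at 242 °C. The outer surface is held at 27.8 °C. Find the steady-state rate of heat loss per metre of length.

Resistance network (inner→outer):
  R'_aluminium = ln(0.0385/0.0319)/(2πk) = 0.1881/(2π·182) = 1.644×10^-4 m·K/W
  R'_mineral wool = ln(0.0579/0.0385)/(2πk) = 0.4081/(2π·0.0398) = 1.632 m·K/W
ΣR = 1.644×10^-4 + 1.632 = 1.632 m·K/W
Q' = ΔT/ΣR = (242 °C − 27.8 °C)/1.632 = 131 W/m

Q' = 131 W/m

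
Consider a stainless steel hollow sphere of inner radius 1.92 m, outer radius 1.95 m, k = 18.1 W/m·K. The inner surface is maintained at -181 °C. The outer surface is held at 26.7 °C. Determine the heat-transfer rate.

Q = 5.90×10^6 W

Q = 4πk·ΔT/(1/r₁ − 1/r₂) = 4π × 18.1 × 207.7 / (1/1.92 − 1/1.95) = 5.90×10^6 W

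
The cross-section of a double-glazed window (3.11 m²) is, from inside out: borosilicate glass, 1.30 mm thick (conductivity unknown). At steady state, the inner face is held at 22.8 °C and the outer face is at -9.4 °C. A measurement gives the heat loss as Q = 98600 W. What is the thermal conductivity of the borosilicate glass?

ΣR = ΔT/Q = |22.8 − -9.4|/98600 = 3.266×10^-4 K/W
L/(kA) = 3.266×10^-4 ⇒ k = 0.00130/(3.266×10^-4·3.11) = 1.28 W/m·K

k = 1.28 W/m·K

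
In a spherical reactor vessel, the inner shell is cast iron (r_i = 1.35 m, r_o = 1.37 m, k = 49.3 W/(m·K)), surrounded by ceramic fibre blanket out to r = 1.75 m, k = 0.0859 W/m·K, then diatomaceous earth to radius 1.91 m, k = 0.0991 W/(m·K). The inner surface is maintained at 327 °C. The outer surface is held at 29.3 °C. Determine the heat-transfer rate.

Q = 1610 W

Treat each layer as a resistance in series:
  R_cast iron = (1/1.35 − 1/1.37)/(4πk) = 0.01081/(4π·49.3) = 1.745×10^-5 K/W
  R_ceramic fibre blanket = (1/1.37 − 1/1.75)/(4πk) = 0.1585/(4π·0.0859) = 0.1468 K/W
  R_diatomaceous earth = (1/1.75 − 1/1.91)/(4πk) = 0.04787/(4π·0.0991) = 0.03844 K/W
ΣR = 1.745×10^-5 + 0.1468 + 0.03844 = 0.1853 K/W
Q = ΔT/ΣR = (327 °C − 29.3 °C)/0.1853 = 1610 W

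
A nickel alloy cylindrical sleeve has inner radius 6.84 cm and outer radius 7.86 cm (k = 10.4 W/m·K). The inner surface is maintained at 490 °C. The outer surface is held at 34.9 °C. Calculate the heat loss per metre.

Q' = 2πk·ΔT/ln(r₂/r₁) = 2π × 10.4 × 455.1 / ln(0.0786/0.0684) = 2.14×10^5 W/m

Q' = 214 kW/m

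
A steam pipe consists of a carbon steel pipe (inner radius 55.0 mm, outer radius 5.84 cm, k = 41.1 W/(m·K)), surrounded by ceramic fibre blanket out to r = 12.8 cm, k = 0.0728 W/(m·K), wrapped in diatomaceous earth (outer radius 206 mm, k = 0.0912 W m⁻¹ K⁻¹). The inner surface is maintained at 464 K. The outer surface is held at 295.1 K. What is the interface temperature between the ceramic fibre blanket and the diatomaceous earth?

T = 350.2 K

Treat each layer as a resistance in series:
  R'_carbon steel = ln(0.0584/0.0550)/(2πk) = 0.05998/(2π·41.1) = 2.323×10^-4 m·K/W
  R'_ceramic fibre blanket = ln(0.128/0.0584)/(2πk) = 0.7847/(2π·0.0728) = 1.716 m·K/W
  R'_diatomaceous earth = ln(0.206/0.128)/(2πk) = 0.4758/(2π·0.0912) = 0.8304 m·K/W
ΣR = 2.323×10^-4 + 1.716 + 0.8304 = 2.547 m·K/W
Q' = ΔT/ΣR = (464 K − 295.1 K)/2.547 = 66.31 W/m
From the inner boundary to the ceramic fibre blanket/diatomaceous earth interface, ΣR_partial = 1.716 m·K/W.
T_interface = T_in − Q'·ΣR_partial = 464 K − (66.31)(1.716) = 350.2 K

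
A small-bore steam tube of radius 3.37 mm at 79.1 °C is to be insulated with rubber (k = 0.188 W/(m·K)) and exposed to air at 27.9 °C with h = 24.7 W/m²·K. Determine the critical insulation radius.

For a cylinder, r_cr = k_ins/h = 0.188/24.7 = 0.00761 m = 0.761 cm

r_cr = 0.761 cm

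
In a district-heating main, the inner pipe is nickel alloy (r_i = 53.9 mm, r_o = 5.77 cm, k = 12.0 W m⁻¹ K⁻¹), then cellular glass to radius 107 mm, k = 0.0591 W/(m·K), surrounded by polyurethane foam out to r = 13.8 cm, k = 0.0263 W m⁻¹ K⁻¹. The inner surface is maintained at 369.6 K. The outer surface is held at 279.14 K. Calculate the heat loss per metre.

Q' = 28.2 W/m

Series thermal resistances, inner to outer:
  R'_nickel alloy = ln(0.0577/0.0539)/(2πk) = 0.06813/(2π·12.0) = 9.036×10^-4 m·K/W
  R'_cellular glass = ln(0.107/0.0577)/(2πk) = 0.6176/(2π·0.0591) = 1.663 m·K/W
  R'_polyurethane foam = ln(0.138/0.107)/(2πk) = 0.2544/(2π·0.0263) = 1.540 m·K/W
ΣR = 9.036×10^-4 + 1.663 + 1.540 = 3.204 m·K/W
Q' = ΔT/ΣR = (369.6 K − 279.14 K)/3.204 = 28.2 W/m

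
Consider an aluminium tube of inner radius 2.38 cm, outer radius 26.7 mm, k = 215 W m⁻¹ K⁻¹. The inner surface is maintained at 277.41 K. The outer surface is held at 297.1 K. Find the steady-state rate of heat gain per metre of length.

Q' = 231 kW/m

Q' = 2πk·ΔT/ln(r₂/r₁) = 2π × 215 × 19.69 / ln(0.0267/0.0238) = 2.31×10^5 W/m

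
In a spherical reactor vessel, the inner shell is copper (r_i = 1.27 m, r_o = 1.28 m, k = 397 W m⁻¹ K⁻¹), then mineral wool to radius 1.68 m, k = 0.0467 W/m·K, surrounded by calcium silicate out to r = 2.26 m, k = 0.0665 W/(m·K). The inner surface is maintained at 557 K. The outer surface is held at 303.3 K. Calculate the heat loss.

Q = 508 W

Treat each layer as a resistance in series:
  R_copper = (1/1.27 − 1/1.28)/(4πk) = 0.006152/(4π·397) = 1.233×10^-6 K/W
  R_mineral wool = (1/1.28 − 1/1.68)/(4πk) = 0.1860/(4π·0.0467) = 0.3170 K/W
  R_calcium silicate = (1/1.68 − 1/2.26)/(4πk) = 0.1528/(4π·0.0665) = 0.1828 K/W
ΣR = 1.233×10^-6 + 0.3170 + 0.1828 = 0.4998 K/W
Q = ΔT/ΣR = (557 K − 303.3 K)/0.4998 = 508 W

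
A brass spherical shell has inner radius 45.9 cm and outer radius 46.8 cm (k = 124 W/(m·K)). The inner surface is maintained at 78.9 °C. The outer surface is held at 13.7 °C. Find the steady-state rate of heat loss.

Q = 4πk·ΔT/(1/r₁ − 1/r₂) = 4π × 124 × 65.2 / (1/0.459 − 1/0.468) = 2.42×10^6 W

Q = 2.42×10^6 W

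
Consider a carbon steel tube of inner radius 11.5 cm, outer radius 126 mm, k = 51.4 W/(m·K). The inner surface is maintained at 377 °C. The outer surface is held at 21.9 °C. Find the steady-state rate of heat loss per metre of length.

Q' = 2πk·ΔT/ln(r₂/r₁) = 2π × 51.4 × 355.1 / ln(0.126/0.115) = 1.26×10^6 W/m

Q' = 1.26×10^6 W/m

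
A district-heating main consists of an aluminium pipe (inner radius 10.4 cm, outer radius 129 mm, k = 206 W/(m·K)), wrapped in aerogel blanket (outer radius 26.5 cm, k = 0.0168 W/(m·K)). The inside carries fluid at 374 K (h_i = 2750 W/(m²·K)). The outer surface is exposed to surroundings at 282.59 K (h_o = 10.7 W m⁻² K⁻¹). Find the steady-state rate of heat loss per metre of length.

Q' = 13.3 W/m

Series thermal resistances, inner to outer:
  R'_conv,in = 1/(2πr h) = 1/(2π·0.104·2750) = 5.565×10^-4 m·K/W
  R'_aluminium = ln(0.129/0.104)/(2πk) = 0.2154/(2π·206) = 1.664×10^-4 m·K/W
  R'_aerogel blanket = ln(0.265/0.129)/(2πk) = 0.7199/(2π·0.0168) = 6.820 m·K/W
  R'_conv,out = 1/(2πr h) = 1/(2π·0.265·10.7) = 0.05613 m·K/W
ΣR = 5.565×10^-4 + 1.664×10^-4 + 6.820 + 0.05613 = 6.877 m·K/W
Q' = ΔT/ΣR = (374 K − 282.59 K)/6.877 = 13.3 W/m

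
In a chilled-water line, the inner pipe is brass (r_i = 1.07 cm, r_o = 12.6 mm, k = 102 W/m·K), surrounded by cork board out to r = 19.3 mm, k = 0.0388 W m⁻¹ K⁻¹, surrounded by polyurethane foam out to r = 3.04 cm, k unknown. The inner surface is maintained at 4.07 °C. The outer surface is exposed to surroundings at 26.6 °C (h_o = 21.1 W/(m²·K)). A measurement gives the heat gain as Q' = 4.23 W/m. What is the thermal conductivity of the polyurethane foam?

ΣR = ΔT/Q' = |4.07 − 26.6|/4.23 = 5.326 m·K/W
Known resistances:
  R'_brass = ln(0.0126/0.0107)/(2πk) = 0.1635/(2π·102) = 2.550×10^-4 m·K/W
  R'_cork board = ln(0.0193/0.0126)/(2πk) = 0.4264/(2π·0.0388) = 1.749 m·K/W
  R'_conv,out = 1/(2πr h) = 1/(2π·0.0304·21.1) = 0.2481 m·K/W
R_polyurethane foam = ΣR − ΣR_known = 5.326 − 1.997 = 3.329 m·K/W
ln(r₂/r₁)/(2πk) = 3.329 ⇒ k = 0.4543/(2π·3.329) = 0.0217 W/m·K

k = 0.0217 W/m·K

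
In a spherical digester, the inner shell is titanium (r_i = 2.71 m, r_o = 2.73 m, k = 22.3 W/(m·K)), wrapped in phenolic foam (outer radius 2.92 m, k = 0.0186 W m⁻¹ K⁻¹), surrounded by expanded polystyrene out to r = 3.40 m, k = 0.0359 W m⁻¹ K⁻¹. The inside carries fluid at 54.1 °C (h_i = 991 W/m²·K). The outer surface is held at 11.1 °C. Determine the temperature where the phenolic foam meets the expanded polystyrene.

Resistance network (inner→outer):
  R_conv,in = 1/(4πr²h) = 1/(4π·2.71²·991) = 1.093×10^-5 K/W
  R_titanium = (1/2.71 − 1/2.73)/(4πk) = 0.002703/(4π·22.3) = 9.647×10^-6 K/W
  R_phenolic foam = (1/2.73 − 1/2.92)/(4πk) = 0.02383/(4π·0.0186) = 0.1020 K/W
  R_expanded polystyrene = (1/2.92 − 1/3.40)/(4πk) = 0.04835/(4π·0.0359) = 0.1072 K/W
ΣR = 1.093×10^-5 + 9.647×10^-6 + 0.1020 + 0.1072 = 0.2092 K/W
Q = ΔT/ΣR = (54.1 °C − 11.1 °C)/0.2092 = 205.5 W
From the inner boundary to the phenolic foam/expanded polystyrene interface, ΣR_partial = 0.1020 K/W.
T_interface = T_in − Q·ΣR_partial = 54.1 °C − (205.5)(0.1020) = 33.1 °C

T = 33.1 °C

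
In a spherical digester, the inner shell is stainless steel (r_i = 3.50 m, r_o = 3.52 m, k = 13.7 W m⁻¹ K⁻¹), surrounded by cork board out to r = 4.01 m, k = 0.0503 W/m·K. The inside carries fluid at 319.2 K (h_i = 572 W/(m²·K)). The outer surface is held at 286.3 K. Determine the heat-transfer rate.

Q = 599 W

Treat each layer as a resistance in series:
  R_conv,in = 1/(4πr²h) = 1/(4π·3.50²·572) = 1.136×10^-5 K/W
  R_stainless steel = (1/3.50 − 1/3.52)/(4πk) = 0.001623/(4π·13.7) = 9.430×10^-6 K/W
  R_cork board = (1/3.52 − 1/4.01)/(4πk) = 0.03471/(4π·0.0503) = 0.05492 K/W
ΣR = 1.136×10^-5 + 9.430×10^-6 + 0.05492 = 0.05494 K/W
Q = ΔT/ΣR = (319.2 K − 286.3 K)/0.05494 = 599 W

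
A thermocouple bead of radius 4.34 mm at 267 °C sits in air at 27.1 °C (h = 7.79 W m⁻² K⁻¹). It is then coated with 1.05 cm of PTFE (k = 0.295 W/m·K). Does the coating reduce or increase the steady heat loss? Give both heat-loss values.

increases: 0.442 → 2.65 W

Critical radius for a sphere: r_cr = 2k/h = 0.0757 m = 7.57 cm.
Outer radius after coating: r₂ = 0.00434 + 0.0105 = 0.01484 m.
Since r₁ < r_cr and r₂ ≤ r_cr, the coating moves toward the maximum at r_cr — heat loss rises.
Bare: R = 1/(4πr₁²h) = 542.3 K/W; Q = 239.9/542.3 = 0.442 W.
Coated: R = R_cond + R_conv = 90.36 K/W; Q = 239.9/90.36 = 2.65 W.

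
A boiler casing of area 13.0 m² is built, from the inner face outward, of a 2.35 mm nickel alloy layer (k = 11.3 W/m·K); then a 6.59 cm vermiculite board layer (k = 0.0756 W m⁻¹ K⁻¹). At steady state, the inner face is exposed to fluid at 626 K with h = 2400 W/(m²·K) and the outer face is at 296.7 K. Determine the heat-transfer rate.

Series thermal resistances, inner to outer:
  R_conv,in = 1/(hA) = 1/(2400·13.0) = 3.205×10^-5 K/W
  R_nickel alloy = L/(kA) = 0.00235/(11.3·13.0) = 1.600×10^-5 K/W
  R_vermiculite board = L/(kA) = 0.0659/(0.0756·13.0) = 0.06705 K/W
ΣR = 3.205×10^-5 + 1.600×10^-5 + 0.06705 = 0.06710 K/W
Q = ΔT/ΣR = (626 K − 296.7 K)/0.06710 = 4910 W

Q = 4910 W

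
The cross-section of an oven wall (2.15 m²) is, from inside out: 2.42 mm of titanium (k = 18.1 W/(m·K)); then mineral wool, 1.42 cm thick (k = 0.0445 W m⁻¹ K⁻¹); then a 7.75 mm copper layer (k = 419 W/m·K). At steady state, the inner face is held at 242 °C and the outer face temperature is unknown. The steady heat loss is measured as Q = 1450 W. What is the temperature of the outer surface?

Series resistances:
  R_titanium = L/(kA) = 0.00242/(18.1·2.15) = 6.219×10^-5 K/W
  R_mineral wool = L/(kA) = 0.0142/(0.0445·2.15) = 0.1484 K/W
  R_copper = L/(kA) = 0.00775/(419·2.15) = 8.603×10^-6 K/W
ΣR = 0.1485 K/W
ΔT = Q·ΣR = 1450 × 0.1485 = 215.3 K
Heat flows outward, so T_out = T_in − ΔT = 242 − 215.3 = 26.7 °C

T_out = 26.7 °C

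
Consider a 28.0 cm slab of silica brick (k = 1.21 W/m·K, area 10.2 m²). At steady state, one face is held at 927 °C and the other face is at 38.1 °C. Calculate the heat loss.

Q = 39.2 kW

Q = kA·ΔT/L = 1.21 × 10.2 × |927 °C − 38.1 °C| / 0.280 = 39200 W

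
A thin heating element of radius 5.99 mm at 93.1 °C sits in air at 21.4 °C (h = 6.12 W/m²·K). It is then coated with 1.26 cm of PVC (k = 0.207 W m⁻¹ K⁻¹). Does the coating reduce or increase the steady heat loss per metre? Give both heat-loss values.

Critical radius for a cylinder: r_cr = k/h = 0.0338 m = 3.38 cm.
Outer radius after coating: r₂ = 0.00599 + 0.0126 = 0.01859 m.
Since r₁ < r_cr and r₂ ≤ r_cr, the coating moves toward the maximum at r_cr — heat loss rises.
Bare: R = 1/(2πr₁h) = 4.342 m·K/W; Q = 71.7/4.342 = 16.5 W/m.
Coated: R = R_cond + R_conv = 2.270 m·K/W; Q = 71.7/2.270 = 31.6 W/m.

increases: 16.5 → 31.6 W/m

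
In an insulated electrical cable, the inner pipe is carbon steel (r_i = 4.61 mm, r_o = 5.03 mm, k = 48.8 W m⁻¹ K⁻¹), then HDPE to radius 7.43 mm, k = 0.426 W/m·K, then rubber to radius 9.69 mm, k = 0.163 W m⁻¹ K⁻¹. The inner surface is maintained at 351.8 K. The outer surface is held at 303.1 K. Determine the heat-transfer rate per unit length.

Series thermal resistances, inner to outer:
  R'_carbon steel = ln(0.00503/0.00461)/(2πk) = 0.08719/(2π·48.8) = 2.844×10^-4 m·K/W
  R'_HDPE = ln(0.00743/0.00503)/(2πk) = 0.3901/(2π·0.426) = 0.1457 m·K/W
  R'_rubber = ln(0.00969/0.00743)/(2πk) = 0.2656/(2π·0.163) = 0.2593 m·K/W
ΣR = 2.844×10^-4 + 0.1457 + 0.2593 = 0.4053 m·K/W
Q' = ΔT/ΣR = (351.8 K − 303.1 K)/0.4053 = 120 W/m

Q' = 120 W/m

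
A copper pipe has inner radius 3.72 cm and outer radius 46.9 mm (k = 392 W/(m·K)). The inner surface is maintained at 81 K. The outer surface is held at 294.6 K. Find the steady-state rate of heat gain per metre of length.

Q' = 2270 kW/m

Q' = 2πk·ΔT/ln(r₂/r₁) = 2π × 392 × 213.6 / ln(0.0469/0.0372) = 2.27×10^6 W/m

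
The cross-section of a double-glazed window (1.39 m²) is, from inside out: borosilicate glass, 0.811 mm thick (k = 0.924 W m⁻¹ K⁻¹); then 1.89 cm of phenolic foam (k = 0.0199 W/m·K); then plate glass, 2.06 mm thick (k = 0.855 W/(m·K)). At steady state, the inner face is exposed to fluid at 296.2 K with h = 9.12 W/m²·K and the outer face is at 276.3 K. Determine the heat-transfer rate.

Q = 26.0 W

Series thermal resistances, inner to outer:
  R_conv,in = 1/(hA) = 1/(9.12·1.39) = 0.07888 K/W
  R_borosilicate glass = L/(kA) = 8.11×10^-4/(0.924·1.39) = 6.314×10^-4 K/W
  R_phenolic foam = L/(kA) = 0.0189/(0.0199·1.39) = 0.6833 K/W
  R_plate glass = L/(kA) = 0.00206/(0.855·1.39) = 0.001733 K/W
ΣR = 0.07888 + 6.314×10^-4 + 0.6833 + 0.001733 = 0.7645 K/W
Q = ΔT/ΣR = (296.2 K − 276.3 K)/0.7645 = 26.0 W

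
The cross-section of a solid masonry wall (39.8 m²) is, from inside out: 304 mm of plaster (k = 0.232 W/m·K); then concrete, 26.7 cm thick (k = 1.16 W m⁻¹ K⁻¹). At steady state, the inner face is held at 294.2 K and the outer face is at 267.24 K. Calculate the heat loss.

Q = 697 W

Series thermal resistances, inner to outer:
  R_plaster = L/(kA) = 0.304/(0.232·39.8) = 0.03292 K/W
  R_concrete = L/(kA) = 0.267/(1.16·39.8) = 0.005783 K/W
ΣR = 0.03292 + 0.005783 = 0.03870 K/W
Q = ΔT/ΣR = (294.2 K − 267.24 K)/0.03870 = 697 W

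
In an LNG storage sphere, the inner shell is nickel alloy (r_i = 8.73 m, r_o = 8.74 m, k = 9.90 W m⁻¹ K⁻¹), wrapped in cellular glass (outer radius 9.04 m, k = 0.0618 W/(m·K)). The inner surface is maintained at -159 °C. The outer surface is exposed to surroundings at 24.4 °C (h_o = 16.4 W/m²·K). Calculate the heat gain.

Q = 37.1 kW

Treat each layer as a resistance in series:
  R_nickel alloy = (1/8.73 − 1/8.74)/(4πk) = 1.311×10^-4/(4π·9.90) = 1.053×10^-6 K/W
  R_cellular glass = (1/8.74 − 1/9.04)/(4πk) = 0.003797/(4π·0.0618) = 0.004889 K/W
  R_conv,out = 1/(4πr²h) = 1/(4π·9.04²·16.4) = 5.938×10^-5 K/W
ΣR = 1.053×10^-6 + 0.004889 + 5.938×10^-5 = 0.004949 K/W
Q = ΔT/ΣR = (-159 °C − 24.4 °C)/0.004949 = -37100 W
(Negative Q ⇒ heat flows inward; heat gain = 37100 W.)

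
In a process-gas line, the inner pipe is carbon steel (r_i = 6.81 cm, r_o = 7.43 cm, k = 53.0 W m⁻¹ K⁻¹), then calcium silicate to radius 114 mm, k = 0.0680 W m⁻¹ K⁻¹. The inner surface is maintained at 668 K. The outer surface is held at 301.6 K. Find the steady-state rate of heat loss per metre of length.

Q' = 366 W/m

Treat each layer as a resistance in series:
  R'_carbon steel = ln(0.0743/0.0681)/(2πk) = 0.08713/(2π·53.0) = 2.617×10^-4 m·K/W
  R'_calcium silicate = ln(0.114/0.0743)/(2πk) = 0.4281/(2π·0.0680) = 1.002 m·K/W
ΣR = 2.617×10^-4 + 1.002 = 1.002 m·K/W
Q' = ΔT/ΣR = (668 K − 301.6 K)/1.002 = 366 W/m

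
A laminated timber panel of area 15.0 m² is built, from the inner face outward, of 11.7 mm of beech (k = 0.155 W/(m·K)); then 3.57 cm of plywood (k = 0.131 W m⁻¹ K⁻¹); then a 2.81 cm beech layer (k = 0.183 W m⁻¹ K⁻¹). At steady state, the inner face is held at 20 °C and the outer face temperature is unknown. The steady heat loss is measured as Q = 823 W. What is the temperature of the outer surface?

Sum the resistances:
  R_beech = L/(kA) = 0.0117/(0.155·15.0) = 0.005032 K/W
  R_plywood = L/(kA) = 0.0357/(0.131·15.0) = 0.01817 K/W
  R_beech = L/(kA) = 0.0281/(0.183·15.0) = 0.01024 K/W
ΣR = 0.03344 K/W
ΔT = Q·ΣR = 823 × 0.03344 = 27.52 K
Heat flows outward, so T_out = T_in − ΔT = 20 − 27.52 = -7.52 °C

T_out = -7.52 °C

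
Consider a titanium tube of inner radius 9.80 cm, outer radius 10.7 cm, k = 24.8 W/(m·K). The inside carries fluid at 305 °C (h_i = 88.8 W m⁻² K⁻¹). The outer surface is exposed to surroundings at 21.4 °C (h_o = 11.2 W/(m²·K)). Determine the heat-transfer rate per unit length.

Q' = 1870 W/m

Resistance network (inner→outer):
  R'_conv,in = 1/(2πr h) = 1/(2π·0.0980·88.8) = 0.01829 m·K/W
  R'_titanium = ln(0.107/0.0980)/(2πk) = 0.08786/(2π·24.8) = 5.639×10^-4 m·K/W
  R'_conv,out = 1/(2πr h) = 1/(2π·0.107·11.2) = 0.1328 m·K/W
ΣR = 0.01829 + 5.639×10^-4 + 0.1328 = 0.1517 m·K/W
Q' = ΔT/ΣR = (305 °C − 21.4 °C)/0.1517 = 1870 W/m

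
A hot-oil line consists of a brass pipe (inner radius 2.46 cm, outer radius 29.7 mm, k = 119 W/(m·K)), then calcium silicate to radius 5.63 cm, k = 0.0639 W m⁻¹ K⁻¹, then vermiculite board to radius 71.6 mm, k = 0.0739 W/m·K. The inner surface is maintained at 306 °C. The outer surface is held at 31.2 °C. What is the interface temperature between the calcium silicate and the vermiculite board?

Treat each layer as a resistance in series:
  R'_brass = ln(0.0297/0.0246)/(2πk) = 0.1884/(2π·119) = 2.520×10^-4 m·K/W
  R'_calcium silicate = ln(0.0563/0.0297)/(2πk) = 0.6395/(2π·0.0639) = 1.593 m·K/W
  R'_vermiculite board = ln(0.0716/0.0563)/(2πk) = 0.2404/(2π·0.0739) = 0.5177 m·K/W
ΣR = 2.520×10^-4 + 1.593 + 0.5177 = 2.111 m·K/W
Q' = ΔT/ΣR = (306 °C − 31.2 °C)/2.111 = 130.2 W/m
From the inner boundary to the calcium silicate/vermiculite board interface, ΣR_partial = 1.593 m·K/W.
T_interface = T_in − Q'·ΣR_partial = 306 °C − (130.2)(1.593) = 98.6 °C

T = 98.6 °C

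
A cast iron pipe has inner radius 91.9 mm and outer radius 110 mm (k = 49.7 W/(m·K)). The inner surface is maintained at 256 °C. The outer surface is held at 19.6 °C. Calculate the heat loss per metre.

Q' = 2πk·ΔT/ln(r₂/r₁) = 2π × 49.7 × 236.4 / ln(0.110/0.0919) = 4.11×10^5 W/m

Q' = 4.11×10^5 W/m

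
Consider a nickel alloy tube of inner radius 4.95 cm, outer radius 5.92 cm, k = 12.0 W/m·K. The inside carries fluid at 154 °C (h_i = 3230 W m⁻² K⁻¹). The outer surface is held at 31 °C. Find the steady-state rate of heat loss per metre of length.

Resistance network (inner→outer):
  R'_conv,in = 1/(2πr h) = 1/(2π·0.0495·3230) = 9.954×10^-4 m·K/W
  R'_nickel alloy = ln(0.0592/0.0495)/(2πk) = 0.1789/(2π·12.0) = 0.002373 m·K/W
ΣR = 9.954×10^-4 + 0.002373 = 0.003368 m·K/W
Q' = ΔT/ΣR = (154 °C − 31 °C)/0.003368 = 36500 W/m

Q' = 36.5 kW/m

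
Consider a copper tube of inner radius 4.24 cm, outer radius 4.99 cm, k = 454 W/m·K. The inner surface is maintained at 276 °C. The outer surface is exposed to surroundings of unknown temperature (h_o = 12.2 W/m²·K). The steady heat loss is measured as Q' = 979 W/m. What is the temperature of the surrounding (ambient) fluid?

Sum the resistances:
  R'_copper = ln(0.0499/0.0424)/(2πk) = 0.1629/(2π·454) = 5.710×10^-5 m·K/W
  R'_conv,out = 1/(2πr h) = 1/(2π·0.0499·12.2) = 0.2614 m·K/W
ΣR = 0.2615 m·K/W
ΔT = Q'·ΣR = 979 × 0.2615 = 256.0 K
Heat flows outward, so T_out = T_in − ΔT = 276 − 256.0 = 20.0 °C

T_out = 20.0 °C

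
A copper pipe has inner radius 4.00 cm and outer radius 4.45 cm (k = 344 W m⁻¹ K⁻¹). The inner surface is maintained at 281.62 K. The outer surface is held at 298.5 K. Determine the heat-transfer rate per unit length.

Q' = 2πk·ΔT/ln(r₂/r₁) = 2π × 344 × 16.88 / ln(0.0445/0.0400) = 3.42×10^5 W/m

Q' = 342 kW/m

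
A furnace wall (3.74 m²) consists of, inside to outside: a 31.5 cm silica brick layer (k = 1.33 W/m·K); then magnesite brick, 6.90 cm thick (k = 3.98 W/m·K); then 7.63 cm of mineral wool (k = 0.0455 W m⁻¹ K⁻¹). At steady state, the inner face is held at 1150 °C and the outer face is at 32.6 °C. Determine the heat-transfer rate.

Q = 2160 W

Resistance network (inner→outer):
  R_silica brick = L/(kA) = 0.315/(1.33·3.74) = 0.06333 K/W
  R_magnesite brick = L/(kA) = 0.0690/(3.98·3.74) = 0.004635 K/W
  R_mineral wool = L/(kA) = 0.0763/(0.0455·3.74) = 0.4484 K/W
ΣR = 0.06333 + 0.004635 + 0.4484 = 0.5164 K/W
Q = ΔT/ΣR = (1150 °C − 32.6 °C)/0.5164 = 2160 W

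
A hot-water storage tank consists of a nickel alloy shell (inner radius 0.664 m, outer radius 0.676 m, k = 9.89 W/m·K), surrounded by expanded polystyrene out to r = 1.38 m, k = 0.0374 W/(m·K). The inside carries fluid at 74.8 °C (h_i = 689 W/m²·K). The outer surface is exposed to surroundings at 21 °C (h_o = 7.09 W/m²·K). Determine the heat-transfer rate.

Q = 33.4 W

Series thermal resistances, inner to outer:
  R_conv,in = 1/(4πr²h) = 1/(4π·0.664²·689) = 2.620×10^-4 K/W
  R_nickel alloy = (1/0.664 − 1/0.676)/(4πk) = 0.02673/(4π·9.89) = 2.151×10^-4 K/W
  R_expanded polystyrene = (1/0.676 − 1/1.38)/(4πk) = 0.7547/(4π·0.0374) = 1.606 K/W
  R_conv,out = 1/(4πr²h) = 1/(4π·1.38²·7.09) = 0.005894 K/W
ΣR = 2.620×10^-4 + 2.151×10^-4 + 1.606 + 0.005894 = 1.612 K/W
Q = ΔT/ΣR = (74.8 °C − 21 °C)/1.612 = 33.4 W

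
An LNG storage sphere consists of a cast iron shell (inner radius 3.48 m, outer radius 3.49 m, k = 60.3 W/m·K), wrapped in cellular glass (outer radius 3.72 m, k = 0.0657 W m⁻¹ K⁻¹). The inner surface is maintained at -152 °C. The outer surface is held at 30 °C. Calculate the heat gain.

Q = 8.48 kW

Series thermal resistances, inner to outer:
  R_cast iron = (1/3.48 − 1/3.49)/(4πk) = 8.234×10^-4/(4π·60.3) = 1.087×10^-6 K/W
  R_cellular glass = (1/3.49 − 1/3.72)/(4πk) = 0.01772/(4π·0.0657) = 0.02146 K/W
ΣR = 1.087×10^-6 + 0.02146 = 0.02146 K/W
Q = ΔT/ΣR = (-152 °C − 30 °C)/0.02146 = -8480 W
(Negative Q ⇒ heat flows inward; heat gain = 8480 W.)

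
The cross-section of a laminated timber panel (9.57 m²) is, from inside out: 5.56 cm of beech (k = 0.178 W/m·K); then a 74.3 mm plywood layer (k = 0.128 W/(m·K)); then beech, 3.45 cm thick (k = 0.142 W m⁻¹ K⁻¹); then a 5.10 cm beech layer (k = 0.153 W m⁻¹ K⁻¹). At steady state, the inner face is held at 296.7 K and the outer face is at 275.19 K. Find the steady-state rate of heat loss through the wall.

Q = 140 W

Treat each layer as a resistance in series:
  R_beech = L/(kA) = 0.0556/(0.178·9.57) = 0.03264 K/W
  R_plywood = L/(kA) = 0.0743/(0.128·9.57) = 0.06066 K/W
  R_beech = L/(kA) = 0.0345/(0.142·9.57) = 0.02539 K/W
  R_beech = L/(kA) = 0.0510/(0.153·9.57) = 0.03483 K/W
ΣR = 0.03264 + 0.06066 + 0.02539 + 0.03483 = 0.1535 K/W
Q = ΔT/ΣR = (296.7 K − 275.19 K)/0.1535 = 140 W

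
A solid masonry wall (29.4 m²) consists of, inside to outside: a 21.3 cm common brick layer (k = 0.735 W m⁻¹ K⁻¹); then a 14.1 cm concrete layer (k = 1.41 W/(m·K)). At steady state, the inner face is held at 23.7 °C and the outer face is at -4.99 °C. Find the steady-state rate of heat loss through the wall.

Series thermal resistances, inner to outer:
  R_common brick = L/(kA) = 0.213/(0.735·29.4) = 0.009857 K/W
  R_concrete = L/(kA) = 0.141/(1.41·29.4) = 0.003401 K/W
ΣR = 0.009857 + 0.003401 = 0.01326 K/W
Q = ΔT/ΣR = (23.7 °C − -4.99 °C)/0.01326 = 2160 W

Q = 2160 W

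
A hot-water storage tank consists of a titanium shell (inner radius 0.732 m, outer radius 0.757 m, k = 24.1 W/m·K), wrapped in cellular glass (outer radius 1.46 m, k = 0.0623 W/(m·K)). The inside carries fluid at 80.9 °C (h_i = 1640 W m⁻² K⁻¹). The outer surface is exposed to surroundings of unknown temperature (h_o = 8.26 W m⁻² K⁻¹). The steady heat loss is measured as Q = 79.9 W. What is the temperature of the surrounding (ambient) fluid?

Series resistances:
  R_conv,in = 1/(4πr²h) = 1/(4π·0.732²·1640) = 9.056×10^-5 K/W
  R_titanium = (1/0.732 − 1/0.757)/(4πk) = 0.04512/(4π·24.1) = 1.490×10^-4 K/W
  R_cellular glass = (1/0.757 − 1/1.46)/(4πk) = 0.6361/(4π·0.0623) = 0.8125 K/W
  R_conv,out = 1/(4πr²h) = 1/(4π·1.46²·8.26) = 0.004520 K/W
ΣR = 0.8172 K/W
ΔT = Q·ΣR = 79.9 × 0.8172 = 65.29 K
Heat flows outward, so T_out = T_in − ΔT = 80.9 − 65.29 = 15.6 °C

T_out = 15.6 °C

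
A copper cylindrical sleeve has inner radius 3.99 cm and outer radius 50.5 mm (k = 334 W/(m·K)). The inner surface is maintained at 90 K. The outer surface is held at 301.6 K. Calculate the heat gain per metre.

Q' = 2πk·ΔT/ln(r₂/r₁) = 2π × 334 × 211.6 / ln(0.0505/0.0399) = 1.88×10^6 W/m

Q' = 1.88×10^6 W/m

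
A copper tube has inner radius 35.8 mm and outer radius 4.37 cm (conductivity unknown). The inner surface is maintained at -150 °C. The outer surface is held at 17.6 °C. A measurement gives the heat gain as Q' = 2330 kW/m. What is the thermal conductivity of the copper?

k = 441 W/m·K

ΣR = ΔT/Q' = |-150 − 17.6|/2.33×10^6 = 7.193×10^-5 m·K/W
ln(r₂/r₁)/(2πk) = 7.193×10^-5 ⇒ k = 0.1994/(2π·7.193×10^-5) = 441 W/m·K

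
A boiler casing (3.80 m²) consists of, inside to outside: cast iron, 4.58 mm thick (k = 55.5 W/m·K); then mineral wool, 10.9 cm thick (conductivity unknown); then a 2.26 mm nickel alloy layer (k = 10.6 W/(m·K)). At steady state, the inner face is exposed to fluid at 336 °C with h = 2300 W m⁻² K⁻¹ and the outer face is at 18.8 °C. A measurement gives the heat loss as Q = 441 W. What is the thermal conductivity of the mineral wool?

ΣR = ΔT/Q = |336 − 18.8|/441 = 0.7193 K/W
Known resistances:
  R_conv,in = 1/(hA) = 1/(2300·3.80) = 1.144×10^-4 K/W
  R_cast iron = L/(kA) = 0.00458/(55.5·3.80) = 2.172×10^-5 K/W
  R_nickel alloy = L/(kA) = 0.00226/(10.6·3.80) = 5.611×10^-5 K/W
R_mineral wool = ΣR − ΣR_known = 0.7193 − 1.922×10^-4 = 0.7191 K/W
L/(kA) = 0.7191 ⇒ k = 0.109/(0.7191·3.80) = 0.0399 W/m·K

k = 0.0399 W/m·K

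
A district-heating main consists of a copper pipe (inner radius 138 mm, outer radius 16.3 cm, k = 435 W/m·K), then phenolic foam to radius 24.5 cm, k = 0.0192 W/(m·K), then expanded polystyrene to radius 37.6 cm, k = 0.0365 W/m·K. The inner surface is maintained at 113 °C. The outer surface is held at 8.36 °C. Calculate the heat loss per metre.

Q' = 19.9 W/m

Series thermal resistances, inner to outer:
  R'_copper = ln(0.163/0.138)/(2πk) = 0.1665/(2π·435) = 6.092×10^-5 m·K/W
  R'_phenolic foam = ln(0.245/0.163)/(2πk) = 0.4075/(2π·0.0192) = 3.378 m·K/W
  R'_expanded polystyrene = ln(0.376/0.245)/(2πk) = 0.4283/(2π·0.0365) = 1.868 m·K/W
ΣR = 6.092×10^-5 + 3.378 + 1.868 = 5.246 m·K/W
Q' = ΔT/ΣR = (113 °C − 8.36 °C)/5.246 = 19.9 W/m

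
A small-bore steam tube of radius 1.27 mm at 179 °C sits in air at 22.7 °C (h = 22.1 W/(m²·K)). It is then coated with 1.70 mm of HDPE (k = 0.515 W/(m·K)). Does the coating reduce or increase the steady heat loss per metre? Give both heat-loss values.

Critical radius for a cylinder: r_cr = k/h = 0.0233 m = 2.33 cm.
Outer radius after coating: r₂ = 0.00127 + 0.00170 = 0.00297 m.
Since r₁ < r_cr and r₂ ≤ r_cr, the coating moves toward the maximum at r_cr — heat loss rises.
Bare: R = 1/(2πr₁h) = 5.671 m·K/W; Q = 156.3/5.671 = 27.6 W/m.
Coated: R = R_cond + R_conv = 2.687 m·K/W; Q = 156.3/2.687 = 58.2 W/m.

increases: 27.6 → 58.2 W/m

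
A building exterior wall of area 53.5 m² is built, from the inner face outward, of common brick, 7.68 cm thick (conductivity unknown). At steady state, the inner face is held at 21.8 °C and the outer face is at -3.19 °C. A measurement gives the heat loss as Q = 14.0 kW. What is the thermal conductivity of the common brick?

k = 0.804 W/m·K

ΣR = ΔT/Q = |21.8 − -3.19|/14000 = 0.001785 K/W
L/(kA) = 0.001785 ⇒ k = 0.0768/(0.001785·53.5) = 0.804 W/m·K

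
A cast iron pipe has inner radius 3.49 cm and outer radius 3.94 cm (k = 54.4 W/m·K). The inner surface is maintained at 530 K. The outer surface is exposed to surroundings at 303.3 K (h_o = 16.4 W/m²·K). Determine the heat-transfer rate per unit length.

Q' = 919 W/m

Resistance network (inner→outer):
  R'_cast iron = ln(0.0394/0.0349)/(2πk) = 0.1213/(2π·54.4) = 3.548×10^-4 m·K/W
  R'_conv,out = 1/(2πr h) = 1/(2π·0.0394·16.4) = 0.2463 m·K/W
ΣR = 3.548×10^-4 + 0.2463 = 0.2467 m·K/W
Q' = ΔT/ΣR = (530 K − 303.3 K)/0.2467 = 919 W/m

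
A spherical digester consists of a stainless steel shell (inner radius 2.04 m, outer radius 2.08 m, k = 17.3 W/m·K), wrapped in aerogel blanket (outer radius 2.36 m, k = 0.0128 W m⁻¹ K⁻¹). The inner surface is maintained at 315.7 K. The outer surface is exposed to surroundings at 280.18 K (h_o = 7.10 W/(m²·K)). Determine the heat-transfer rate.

Resistance network (inner→outer):
  R_stainless steel = (1/2.04 − 1/2.08)/(4πk) = 0.009427/(4π·17.3) = 4.336×10^-5 K/W
  R_aerogel blanket = (1/2.08 − 1/2.36)/(4πk) = 0.05704/(4π·0.0128) = 0.3546 K/W
  R_conv,out = 1/(4πr²h) = 1/(4π·2.36²·7.10) = 0.002012 K/W
ΣR = 4.336×10^-5 + 0.3546 + 0.002012 = 0.3567 K/W
Q = ΔT/ΣR = (315.7 K − 280.18 K)/0.3567 = 99.6 W

Q = 99.6 W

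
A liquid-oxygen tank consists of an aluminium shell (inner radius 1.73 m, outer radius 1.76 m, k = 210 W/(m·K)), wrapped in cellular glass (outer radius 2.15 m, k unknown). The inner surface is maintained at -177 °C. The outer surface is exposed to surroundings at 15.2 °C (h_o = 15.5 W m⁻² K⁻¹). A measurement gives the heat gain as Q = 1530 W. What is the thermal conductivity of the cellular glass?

k = 0.0659 W/m·K

ΣR = ΔT/Q = |-177 − 15.2|/1530 = 0.1256 K/W
Known resistances:
  R_aluminium = (1/1.73 − 1/1.76)/(4πk) = 0.009853/(4π·210) = 3.734×10^-6 K/W
  R_conv,out = 1/(4πr²h) = 1/(4π·2.15²·15.5) = 0.001111 K/W
R_cellular glass = ΣR − ΣR_known = 0.1256 − 0.001115 = 0.1245 K/W
(1/r₁−1/r₂)/(4πk) = 0.1245 ⇒ k = 0.1031/(4π·0.1245) = 0.0659 W/m·K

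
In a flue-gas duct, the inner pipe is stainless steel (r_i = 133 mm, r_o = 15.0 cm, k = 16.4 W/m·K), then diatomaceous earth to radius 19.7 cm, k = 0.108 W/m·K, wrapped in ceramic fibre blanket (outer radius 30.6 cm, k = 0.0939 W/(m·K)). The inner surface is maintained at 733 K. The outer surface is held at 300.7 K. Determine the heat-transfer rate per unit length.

Resistance network (inner→outer):
  R'_stainless steel = ln(0.150/0.133)/(2πk) = 0.1203/(2π·16.4) = 0.001167 m·K/W
  R'_diatomaceous earth = ln(0.197/0.150)/(2πk) = 0.2726/(2π·0.108) = 0.4017 m·K/W
  R'_ceramic fibre blanket = ln(0.306/0.197)/(2πk) = 0.4404/(2π·0.0939) = 0.7464 m·K/W
ΣR = 0.001167 + 0.4017 + 0.7464 = 1.149 m·K/W
Q' = ΔT/ΣR = (733 K − 300.7 K)/1.149 = 376 W/m

Q' = 376 W/m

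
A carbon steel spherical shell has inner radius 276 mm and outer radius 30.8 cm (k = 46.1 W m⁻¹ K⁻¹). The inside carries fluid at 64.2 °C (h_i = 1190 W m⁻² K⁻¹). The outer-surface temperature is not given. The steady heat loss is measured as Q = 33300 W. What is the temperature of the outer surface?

T_out = 13.3 °C

Series resistances:
  R_conv,in = 1/(4πr²h) = 1/(4π·0.276²·1190) = 8.779×10^-4 K/W
  R_carbon steel = (1/0.276 − 1/0.308)/(4πk) = 0.3764/(4π·46.1) = 6.498×10^-4 K/W
ΣR = 0.001528 K/W
ΔT = Q·ΣR = 33300 × 0.001528 = 50.88 K
Heat flows outward, so T_out = T_in − ΔT = 64.2 − 50.88 = 13.3 °C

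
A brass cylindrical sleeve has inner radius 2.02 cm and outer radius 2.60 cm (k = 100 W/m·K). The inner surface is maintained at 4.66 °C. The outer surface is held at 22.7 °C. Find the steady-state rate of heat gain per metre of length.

Q' = 2πk·ΔT/ln(r₂/r₁) = 2π × 100 × 18.04 / ln(0.0260/0.0202) = 44900 W/m

Q' = 44.9 kW/m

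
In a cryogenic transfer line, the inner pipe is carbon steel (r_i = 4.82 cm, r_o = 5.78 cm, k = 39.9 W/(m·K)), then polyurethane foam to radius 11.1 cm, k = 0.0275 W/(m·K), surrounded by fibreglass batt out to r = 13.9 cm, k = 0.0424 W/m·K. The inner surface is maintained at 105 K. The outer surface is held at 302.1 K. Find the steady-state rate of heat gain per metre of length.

Treat each layer as a resistance in series:
  R'_carbon steel = ln(0.0578/0.0482)/(2πk) = 0.1816/(2π·39.9) = 7.245×10^-4 m·K/W
  R'_polyurethane foam = ln(0.111/0.0578)/(2πk) = 0.6525/(2π·0.0275) = 3.777 m·K/W
  R'_fibreglass batt = ln(0.139/0.111)/(2πk) = 0.2249/(2π·0.0424) = 0.8444 m·K/W
ΣR = 7.245×10^-4 + 3.777 + 0.8444 = 4.622 m·K/W
Q' = ΔT/ΣR = (105 K − 302.1 K)/4.622 = -42.6 W/m
(Negative Q' ⇒ heat flows inward; heat gain = 42.6 W/m.)

Q' = 42.6 W/m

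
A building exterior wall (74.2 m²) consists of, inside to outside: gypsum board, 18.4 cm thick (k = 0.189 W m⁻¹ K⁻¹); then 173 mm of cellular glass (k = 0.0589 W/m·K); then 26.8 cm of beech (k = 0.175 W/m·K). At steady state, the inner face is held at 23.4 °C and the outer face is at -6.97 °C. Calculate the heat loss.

Q = 414 W

Resistance network (inner→outer):
  R_gypsum board = L/(kA) = 0.184/(0.189·74.2) = 0.01312 K/W
  R_cellular glass = L/(kA) = 0.173/(0.0589·74.2) = 0.03958 K/W
  R_beech = L/(kA) = 0.268/(0.175·74.2) = 0.02064 K/W
ΣR = 0.01312 + 0.03958 + 0.02064 = 0.07334 K/W
Q = ΔT/ΣR = (23.4 °C − -6.97 °C)/0.07334 = 414 W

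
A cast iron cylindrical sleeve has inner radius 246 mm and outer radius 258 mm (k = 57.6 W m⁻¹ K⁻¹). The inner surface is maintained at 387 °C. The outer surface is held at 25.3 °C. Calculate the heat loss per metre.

Q' = 2πk·ΔT/ln(r₂/r₁) = 2π × 57.6 × 361.7 / ln(0.258/0.246) = 2.75×10^6 W/m

Q' = 2750 kW/m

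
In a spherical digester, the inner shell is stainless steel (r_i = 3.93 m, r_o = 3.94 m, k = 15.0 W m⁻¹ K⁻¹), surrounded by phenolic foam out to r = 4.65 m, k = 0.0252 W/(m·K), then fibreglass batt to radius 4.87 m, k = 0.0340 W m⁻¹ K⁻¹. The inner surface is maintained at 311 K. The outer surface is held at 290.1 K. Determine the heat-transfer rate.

Q = 144 W

Resistance network (inner→outer):
  R_stainless steel = (1/3.93 − 1/3.94)/(4πk) = 6.458×10^-4/(4π·15.0) = 3.426×10^-6 K/W
  R_phenolic foam = (1/3.94 − 1/4.65)/(4πk) = 0.03875/(4π·0.0252) = 0.1224 K/W
  R_fibreglass batt = (1/4.65 − 1/4.87)/(4πk) = 0.009715/(4π·0.0340) = 0.02274 K/W
ΣR = 3.426×10^-6 + 0.1224 + 0.02274 = 0.1451 K/W
Q = ΔT/ΣR = (311 K − 290.1 K)/0.1451 = 144 W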